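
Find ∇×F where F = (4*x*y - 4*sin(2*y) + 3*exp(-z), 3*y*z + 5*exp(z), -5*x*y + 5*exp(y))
(-5*x - 3*y + 5*exp(y) - 5*exp(z), 5*y - 3*exp(-z), -4*x + 8*cos(2*y))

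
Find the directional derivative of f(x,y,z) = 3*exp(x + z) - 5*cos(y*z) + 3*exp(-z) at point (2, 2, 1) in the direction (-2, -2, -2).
sqrt(3)*(-2*exp(4) - 5*E*sin(2) + 1)*exp(-1)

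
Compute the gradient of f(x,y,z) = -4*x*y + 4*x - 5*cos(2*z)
(4 - 4*y, -4*x, 10*sin(2*z))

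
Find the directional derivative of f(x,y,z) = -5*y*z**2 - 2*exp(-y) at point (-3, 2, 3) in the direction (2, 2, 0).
sqrt(2)*(2 - 45*exp(2))*exp(-2)/2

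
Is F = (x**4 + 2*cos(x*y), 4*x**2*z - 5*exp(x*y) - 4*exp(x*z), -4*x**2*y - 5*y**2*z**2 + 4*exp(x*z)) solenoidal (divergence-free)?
No, ∇·F = 4*x**3 - 5*x*exp(x*y) + 4*x*exp(x*z) - 10*y**2*z - 2*y*sin(x*y)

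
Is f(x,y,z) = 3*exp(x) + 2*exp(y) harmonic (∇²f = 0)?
No, ∇²f = 3*exp(x) + 2*exp(y)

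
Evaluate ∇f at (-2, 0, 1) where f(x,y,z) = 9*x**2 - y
(-36, -1, 0)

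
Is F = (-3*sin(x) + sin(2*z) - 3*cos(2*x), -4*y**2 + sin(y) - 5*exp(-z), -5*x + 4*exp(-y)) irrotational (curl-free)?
No, ∇×F = (-5*exp(-z) - 4*exp(-y), 2*cos(2*z) + 5, 0)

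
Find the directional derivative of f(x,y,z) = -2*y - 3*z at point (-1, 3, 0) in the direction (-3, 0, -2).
6*sqrt(13)/13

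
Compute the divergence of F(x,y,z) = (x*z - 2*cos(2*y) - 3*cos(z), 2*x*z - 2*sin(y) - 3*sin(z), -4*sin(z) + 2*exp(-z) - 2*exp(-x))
z - 2*cos(y) - 4*cos(z) - 2*exp(-z)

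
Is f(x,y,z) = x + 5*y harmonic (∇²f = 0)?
Yes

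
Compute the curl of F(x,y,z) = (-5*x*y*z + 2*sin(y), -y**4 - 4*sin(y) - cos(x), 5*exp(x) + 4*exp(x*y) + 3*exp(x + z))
(4*x*exp(x*y), -5*x*y - 4*y*exp(x*y) - 5*exp(x) - 3*exp(x + z), 5*x*z + sin(x) - 2*cos(y))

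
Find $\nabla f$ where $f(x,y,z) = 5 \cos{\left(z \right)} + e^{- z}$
(0, 0, -5*sin(z) - exp(-z))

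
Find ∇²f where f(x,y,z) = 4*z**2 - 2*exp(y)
8 - 2*exp(y)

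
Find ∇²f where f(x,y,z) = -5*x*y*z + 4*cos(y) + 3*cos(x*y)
-3*x**2*cos(x*y) - 3*y**2*cos(x*y) - 4*cos(y)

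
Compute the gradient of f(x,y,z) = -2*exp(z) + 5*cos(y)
(0, -5*sin(y), -2*exp(z))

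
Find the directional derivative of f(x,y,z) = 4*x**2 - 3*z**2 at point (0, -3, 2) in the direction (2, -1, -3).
18*sqrt(14)/7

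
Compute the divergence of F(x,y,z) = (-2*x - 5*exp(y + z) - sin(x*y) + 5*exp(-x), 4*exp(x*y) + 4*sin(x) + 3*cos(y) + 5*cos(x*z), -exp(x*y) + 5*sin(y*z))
4*x*exp(x*y) - y*cos(x*y) + 5*y*cos(y*z) - 3*sin(y) - 2 - 5*exp(-x)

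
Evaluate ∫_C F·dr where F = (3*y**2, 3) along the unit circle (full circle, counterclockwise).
0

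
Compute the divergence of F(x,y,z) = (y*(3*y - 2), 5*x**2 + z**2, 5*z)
5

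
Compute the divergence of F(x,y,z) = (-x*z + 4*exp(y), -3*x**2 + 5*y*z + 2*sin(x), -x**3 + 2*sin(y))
4*z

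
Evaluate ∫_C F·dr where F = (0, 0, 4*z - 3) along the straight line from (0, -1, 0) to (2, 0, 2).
2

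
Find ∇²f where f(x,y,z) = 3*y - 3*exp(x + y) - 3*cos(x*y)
3*x**2*cos(x*y) + 3*y**2*cos(x*y) - 6*exp(x + y)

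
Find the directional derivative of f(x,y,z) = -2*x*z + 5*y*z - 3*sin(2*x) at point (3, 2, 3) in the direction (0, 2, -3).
18*sqrt(13)/13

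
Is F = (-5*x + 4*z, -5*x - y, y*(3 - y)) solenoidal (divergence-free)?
No, ∇·F = -6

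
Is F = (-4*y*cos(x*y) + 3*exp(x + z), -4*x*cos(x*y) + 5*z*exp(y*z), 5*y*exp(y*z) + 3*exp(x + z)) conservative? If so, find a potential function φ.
Yes, F is conservative. φ = 5*exp(y*z) + 3*exp(x + z) - 4*sin(x*y)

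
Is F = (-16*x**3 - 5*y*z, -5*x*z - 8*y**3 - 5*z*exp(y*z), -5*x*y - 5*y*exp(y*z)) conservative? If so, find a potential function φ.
Yes, F is conservative. φ = -4*x**4 - 5*x*y*z - 2*y**4 - 5*exp(y*z)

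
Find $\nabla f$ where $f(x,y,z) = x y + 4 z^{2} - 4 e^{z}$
(y, x, 8*z - 4*exp(z))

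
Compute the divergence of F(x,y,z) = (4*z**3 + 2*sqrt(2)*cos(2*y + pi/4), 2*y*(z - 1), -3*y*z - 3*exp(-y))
-3*y + 2*z - 2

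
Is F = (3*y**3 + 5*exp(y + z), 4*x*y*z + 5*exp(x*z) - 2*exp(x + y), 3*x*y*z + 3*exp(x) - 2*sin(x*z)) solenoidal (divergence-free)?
No, ∇·F = 3*x*y + 4*x*z - 2*x*cos(x*z) - 2*exp(x + y)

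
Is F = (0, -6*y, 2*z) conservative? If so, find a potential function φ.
Yes, F is conservative. φ = -3*y**2 + z**2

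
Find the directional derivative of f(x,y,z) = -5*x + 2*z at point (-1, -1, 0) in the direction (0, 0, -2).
-2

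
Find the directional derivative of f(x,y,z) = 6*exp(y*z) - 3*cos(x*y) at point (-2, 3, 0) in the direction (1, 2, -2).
-12 + sin(6)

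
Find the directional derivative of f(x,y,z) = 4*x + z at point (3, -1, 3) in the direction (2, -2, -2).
sqrt(3)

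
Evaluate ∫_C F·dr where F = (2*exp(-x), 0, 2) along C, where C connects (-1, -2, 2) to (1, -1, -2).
-8 + 4*sinh(1)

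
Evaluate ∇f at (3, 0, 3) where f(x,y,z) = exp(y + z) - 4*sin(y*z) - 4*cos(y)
(0, -12 + exp(3), exp(3))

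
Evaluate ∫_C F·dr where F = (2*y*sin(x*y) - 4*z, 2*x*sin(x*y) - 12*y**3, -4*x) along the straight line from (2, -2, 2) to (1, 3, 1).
-183 + 2*cos(4) - 2*cos(3)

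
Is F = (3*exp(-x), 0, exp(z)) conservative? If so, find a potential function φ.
Yes, F is conservative. φ = exp(z) - 3*exp(-x)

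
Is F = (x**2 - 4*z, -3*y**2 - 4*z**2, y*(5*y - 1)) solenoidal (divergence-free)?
No, ∇·F = 2*x - 6*y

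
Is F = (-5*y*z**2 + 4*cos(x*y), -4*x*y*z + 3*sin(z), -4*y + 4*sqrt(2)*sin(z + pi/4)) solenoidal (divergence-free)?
No, ∇·F = -4*x*z - 4*y*sin(x*y) + 4*sqrt(2)*cos(z + pi/4)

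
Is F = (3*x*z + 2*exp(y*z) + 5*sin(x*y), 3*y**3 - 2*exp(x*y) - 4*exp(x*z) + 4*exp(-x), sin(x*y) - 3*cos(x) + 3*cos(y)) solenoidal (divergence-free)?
No, ∇·F = -2*x*exp(x*y) + 9*y**2 + 5*y*cos(x*y) + 3*z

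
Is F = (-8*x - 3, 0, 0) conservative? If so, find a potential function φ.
Yes, F is conservative. φ = x*(-4*x - 3)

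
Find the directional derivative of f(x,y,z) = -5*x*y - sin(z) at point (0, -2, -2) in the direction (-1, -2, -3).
sqrt(14)*(-10 + 3*cos(2))/14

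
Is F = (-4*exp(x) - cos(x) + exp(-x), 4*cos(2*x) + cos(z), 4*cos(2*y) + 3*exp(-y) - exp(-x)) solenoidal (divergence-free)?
No, ∇·F = -4*exp(x) + sin(x) - exp(-x)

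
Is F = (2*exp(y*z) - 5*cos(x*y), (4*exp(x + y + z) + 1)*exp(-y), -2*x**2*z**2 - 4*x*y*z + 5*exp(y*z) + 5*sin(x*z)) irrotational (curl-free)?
No, ∇×F = (-4*x*z + 5*z*exp(y*z) - 4*exp(x + z), 4*x*z**2 + 4*y*z + 2*y*exp(y*z) - 5*z*cos(x*z), -5*x*sin(x*y) - 2*z*exp(y*z) + 4*exp(x + z))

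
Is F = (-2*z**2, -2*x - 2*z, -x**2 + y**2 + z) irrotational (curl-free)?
No, ∇×F = (2*y + 2, 2*x - 4*z, -2)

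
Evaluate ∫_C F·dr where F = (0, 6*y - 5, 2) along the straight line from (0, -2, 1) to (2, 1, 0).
-26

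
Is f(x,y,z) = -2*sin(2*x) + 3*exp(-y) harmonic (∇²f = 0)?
No, ∇²f = 8*sin(2*x) + 3*exp(-y)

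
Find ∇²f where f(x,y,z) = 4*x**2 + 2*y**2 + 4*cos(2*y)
12 - 16*cos(2*y)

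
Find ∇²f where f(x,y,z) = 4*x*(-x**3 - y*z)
-48*x**2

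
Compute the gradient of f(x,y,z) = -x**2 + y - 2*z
(-2*x, 1, -2)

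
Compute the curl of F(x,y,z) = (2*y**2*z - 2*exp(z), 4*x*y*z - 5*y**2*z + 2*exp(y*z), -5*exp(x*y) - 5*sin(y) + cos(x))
(-4*x*y - 5*x*exp(x*y) + 5*y**2 - 2*y*exp(y*z) - 5*cos(y), 2*y**2 + 5*y*exp(x*y) - 2*exp(z) + sin(x), 0)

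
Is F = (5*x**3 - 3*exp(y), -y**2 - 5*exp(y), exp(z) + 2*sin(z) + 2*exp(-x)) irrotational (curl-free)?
No, ∇×F = (0, 2*exp(-x), 3*exp(y))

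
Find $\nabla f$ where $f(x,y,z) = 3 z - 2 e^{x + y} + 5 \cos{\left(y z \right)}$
(-2*exp(x + y), -5*z*sin(y*z) - 2*exp(x + y), -5*y*sin(y*z) + 3)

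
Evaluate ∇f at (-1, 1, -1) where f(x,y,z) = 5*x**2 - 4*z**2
(-10, 0, 8)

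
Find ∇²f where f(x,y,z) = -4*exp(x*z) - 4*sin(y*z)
-4*x**2*exp(x*z) + 4*y**2*sin(y*z) - 4*z**2*exp(x*z) + 4*z**2*sin(y*z)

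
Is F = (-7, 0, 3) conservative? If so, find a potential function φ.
Yes, F is conservative. φ = -7*x + 3*z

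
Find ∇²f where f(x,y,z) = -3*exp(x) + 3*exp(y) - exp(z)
-3*exp(x) + 3*exp(y) - exp(z)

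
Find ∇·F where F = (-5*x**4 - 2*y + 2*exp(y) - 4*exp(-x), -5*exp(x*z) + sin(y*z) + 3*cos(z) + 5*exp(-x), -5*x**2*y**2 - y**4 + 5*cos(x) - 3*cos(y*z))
-20*x**3 + 3*y*sin(y*z) + z*cos(y*z) + 4*exp(-x)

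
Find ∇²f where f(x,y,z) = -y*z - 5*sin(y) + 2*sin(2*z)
5*sin(y) - 8*sin(2*z)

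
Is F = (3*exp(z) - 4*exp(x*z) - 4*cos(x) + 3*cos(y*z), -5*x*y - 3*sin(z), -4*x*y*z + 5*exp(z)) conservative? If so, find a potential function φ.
No, ∇×F = (-4*x*z + 3*cos(z), -4*x*exp(x*z) + 4*y*z - 3*y*sin(y*z) + 3*exp(z), -5*y + 3*z*sin(y*z)) ≠ 0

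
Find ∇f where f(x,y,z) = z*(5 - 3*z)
(0, 0, 5 - 6*z)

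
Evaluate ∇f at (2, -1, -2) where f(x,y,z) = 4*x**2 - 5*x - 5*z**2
(11, 0, 20)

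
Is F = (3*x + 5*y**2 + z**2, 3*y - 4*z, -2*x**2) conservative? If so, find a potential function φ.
No, ∇×F = (4, 4*x + 2*z, -10*y) ≠ 0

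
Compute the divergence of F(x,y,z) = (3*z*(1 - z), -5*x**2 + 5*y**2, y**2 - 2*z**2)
10*y - 4*z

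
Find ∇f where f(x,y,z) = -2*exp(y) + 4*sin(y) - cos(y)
(0, -2*exp(y) + sin(y) + 4*cos(y), 0)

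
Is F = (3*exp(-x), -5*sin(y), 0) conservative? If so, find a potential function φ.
Yes, F is conservative. φ = 5*cos(y) - 3*exp(-x)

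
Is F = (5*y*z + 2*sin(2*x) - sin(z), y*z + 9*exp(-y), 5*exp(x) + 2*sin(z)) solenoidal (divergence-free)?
No, ∇·F = z + 4*cos(2*x) + 2*cos(z) - 9*exp(-y)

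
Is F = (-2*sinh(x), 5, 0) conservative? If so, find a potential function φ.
Yes, F is conservative. φ = 5*y - 2*cosh(x)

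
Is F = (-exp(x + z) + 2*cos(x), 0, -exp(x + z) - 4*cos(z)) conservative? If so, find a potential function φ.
Yes, F is conservative. φ = -exp(x + z) + 2*sin(x) - 4*sin(z)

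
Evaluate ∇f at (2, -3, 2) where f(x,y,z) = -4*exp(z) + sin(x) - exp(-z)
(cos(2), 0, (1 - 4*exp(4))*exp(-2))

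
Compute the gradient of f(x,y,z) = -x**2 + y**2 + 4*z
(-2*x, 2*y, 4)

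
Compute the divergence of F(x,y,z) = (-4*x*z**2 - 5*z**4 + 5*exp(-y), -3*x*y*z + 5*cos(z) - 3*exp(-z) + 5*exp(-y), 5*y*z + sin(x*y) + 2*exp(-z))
-3*x*z + 5*y - 4*z**2 - 2*exp(-z) - 5*exp(-y)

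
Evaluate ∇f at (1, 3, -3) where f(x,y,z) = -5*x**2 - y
(-10, -1, 0)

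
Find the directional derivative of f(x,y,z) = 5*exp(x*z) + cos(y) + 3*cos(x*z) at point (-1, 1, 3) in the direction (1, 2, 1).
sqrt(6)*(-exp(3)*sin(1) + 5 + 3*exp(3)*sin(3))*exp(-3)/3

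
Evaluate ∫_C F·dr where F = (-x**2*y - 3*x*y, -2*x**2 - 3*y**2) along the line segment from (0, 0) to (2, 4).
-296/3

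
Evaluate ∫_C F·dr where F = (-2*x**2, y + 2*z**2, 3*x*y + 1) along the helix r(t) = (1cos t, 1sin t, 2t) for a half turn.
4/3 - 14*pi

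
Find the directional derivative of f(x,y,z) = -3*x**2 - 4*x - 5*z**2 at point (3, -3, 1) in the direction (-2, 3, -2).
64*sqrt(17)/17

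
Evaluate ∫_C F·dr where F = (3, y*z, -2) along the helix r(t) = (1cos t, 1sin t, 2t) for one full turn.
-9*pi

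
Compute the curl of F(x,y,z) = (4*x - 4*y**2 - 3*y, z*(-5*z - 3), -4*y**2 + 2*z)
(-8*y + 10*z + 3, 0, 8*y + 3)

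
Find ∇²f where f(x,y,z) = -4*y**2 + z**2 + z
-6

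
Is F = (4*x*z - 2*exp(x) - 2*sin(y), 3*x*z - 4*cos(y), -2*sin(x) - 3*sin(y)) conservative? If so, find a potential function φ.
No, ∇×F = (-3*x - 3*cos(y), 4*x + 2*cos(x), 3*z + 2*cos(y)) ≠ 0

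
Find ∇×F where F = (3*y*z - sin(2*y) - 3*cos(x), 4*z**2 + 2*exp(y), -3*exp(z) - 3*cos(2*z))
(-8*z, 3*y, -3*z + 2*cos(2*y))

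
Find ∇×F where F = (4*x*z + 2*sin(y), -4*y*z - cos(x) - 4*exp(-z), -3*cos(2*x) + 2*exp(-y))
(4*y - 4*exp(-z) - 2*exp(-y), 4*x - 6*sin(2*x), sin(x) - 2*cos(y))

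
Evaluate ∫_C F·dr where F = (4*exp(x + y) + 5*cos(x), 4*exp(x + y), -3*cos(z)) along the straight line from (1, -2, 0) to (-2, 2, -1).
-5*sin(2) - 2*sin(1) - 4*exp(-1) + 4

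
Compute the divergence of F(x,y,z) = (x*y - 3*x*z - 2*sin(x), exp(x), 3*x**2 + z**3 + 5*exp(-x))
y + 3*z**2 - 3*z - 2*cos(x)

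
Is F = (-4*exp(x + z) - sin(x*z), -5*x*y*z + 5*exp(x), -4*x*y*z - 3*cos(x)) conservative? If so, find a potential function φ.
No, ∇×F = (x*(5*y - 4*z), -x*cos(x*z) + 4*y*z - 4*exp(x + z) - 3*sin(x), -5*y*z + 5*exp(x)) ≠ 0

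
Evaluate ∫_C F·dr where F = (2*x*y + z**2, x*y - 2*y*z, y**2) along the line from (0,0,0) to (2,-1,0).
-2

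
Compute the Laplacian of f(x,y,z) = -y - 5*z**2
-10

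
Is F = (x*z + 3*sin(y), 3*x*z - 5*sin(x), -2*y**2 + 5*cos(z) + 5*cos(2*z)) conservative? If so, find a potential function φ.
No, ∇×F = (-3*x - 4*y, x, 3*z - 5*cos(x) - 3*cos(y)) ≠ 0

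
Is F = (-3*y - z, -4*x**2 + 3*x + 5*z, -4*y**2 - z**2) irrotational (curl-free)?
No, ∇×F = (-8*y - 5, -1, 6 - 8*x)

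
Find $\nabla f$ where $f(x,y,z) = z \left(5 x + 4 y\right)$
(5*z, 4*z, 5*x + 4*y)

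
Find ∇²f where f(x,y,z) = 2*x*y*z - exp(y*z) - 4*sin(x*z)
4*x**2*sin(x*z) - y**2*exp(y*z) - z**2*exp(y*z) + 4*z**2*sin(x*z)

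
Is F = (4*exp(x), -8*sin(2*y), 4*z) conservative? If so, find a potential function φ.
Yes, F is conservative. φ = 2*z**2 + 4*exp(x) + 4*cos(2*y)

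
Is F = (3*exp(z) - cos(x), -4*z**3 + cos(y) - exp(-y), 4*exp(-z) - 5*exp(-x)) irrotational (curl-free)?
No, ∇×F = (12*z**2, 3*exp(z) - 5*exp(-x), 0)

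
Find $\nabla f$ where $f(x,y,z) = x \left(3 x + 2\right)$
(6*x + 2, 0, 0)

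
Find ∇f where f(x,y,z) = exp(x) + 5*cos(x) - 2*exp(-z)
(exp(x) - 5*sin(x), 0, 2*exp(-z))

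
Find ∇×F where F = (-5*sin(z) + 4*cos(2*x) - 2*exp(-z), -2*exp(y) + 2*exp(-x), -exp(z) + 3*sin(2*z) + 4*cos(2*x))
(0, 8*sin(2*x) - 5*cos(z) + 2*exp(-z), -2*exp(-x))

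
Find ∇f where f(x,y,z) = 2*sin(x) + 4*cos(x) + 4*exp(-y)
(-4*sin(x) + 2*cos(x), -4*exp(-y), 0)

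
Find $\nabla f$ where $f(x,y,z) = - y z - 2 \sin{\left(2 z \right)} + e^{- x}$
(-exp(-x), -z, -y - 4*cos(2*z))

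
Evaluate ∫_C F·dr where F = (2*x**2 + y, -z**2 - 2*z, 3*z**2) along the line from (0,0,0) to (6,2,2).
454/3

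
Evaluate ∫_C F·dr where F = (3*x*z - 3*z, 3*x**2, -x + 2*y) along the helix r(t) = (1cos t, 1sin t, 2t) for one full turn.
-9*pi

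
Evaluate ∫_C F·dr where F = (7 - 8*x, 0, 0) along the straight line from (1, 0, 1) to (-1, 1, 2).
-14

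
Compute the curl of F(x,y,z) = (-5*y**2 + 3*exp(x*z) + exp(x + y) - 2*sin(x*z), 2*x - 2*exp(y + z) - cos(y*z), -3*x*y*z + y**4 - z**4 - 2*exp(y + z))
(-3*x*z + 4*y**3 - y*sin(y*z), 3*x*exp(x*z) - 2*x*cos(x*z) + 3*y*z, 10*y - exp(x + y) + 2)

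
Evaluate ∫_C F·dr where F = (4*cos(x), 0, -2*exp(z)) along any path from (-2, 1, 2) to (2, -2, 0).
-2 + 8*sin(2) + 2*exp(2)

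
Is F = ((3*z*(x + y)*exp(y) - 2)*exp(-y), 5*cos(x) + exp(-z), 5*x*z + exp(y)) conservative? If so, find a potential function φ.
No, ∇×F = (exp(y) + exp(-z), 3*x + 3*y - 5*z, -3*z - 5*sin(x) - 2*exp(-y)) ≠ 0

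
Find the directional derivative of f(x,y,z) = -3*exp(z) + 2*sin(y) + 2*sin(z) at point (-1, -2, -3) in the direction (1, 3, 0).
3*sqrt(10)*cos(2)/5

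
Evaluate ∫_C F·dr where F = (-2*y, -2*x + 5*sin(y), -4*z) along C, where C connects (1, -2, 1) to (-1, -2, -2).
-14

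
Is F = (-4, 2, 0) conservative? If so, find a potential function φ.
Yes, F is conservative. φ = -4*x + 2*y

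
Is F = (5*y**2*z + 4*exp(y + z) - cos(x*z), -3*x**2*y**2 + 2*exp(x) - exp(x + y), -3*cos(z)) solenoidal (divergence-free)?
No, ∇·F = -6*x**2*y + z*sin(x*z) - exp(x + y) + 3*sin(z)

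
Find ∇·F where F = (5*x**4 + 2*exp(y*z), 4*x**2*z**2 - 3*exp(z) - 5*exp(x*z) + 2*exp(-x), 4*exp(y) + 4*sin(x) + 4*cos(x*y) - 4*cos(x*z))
4*x*(5*x**2 + sin(x*z))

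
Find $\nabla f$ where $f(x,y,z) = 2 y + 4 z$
(0, 2, 4)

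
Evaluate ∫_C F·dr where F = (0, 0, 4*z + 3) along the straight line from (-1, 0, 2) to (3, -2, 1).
-9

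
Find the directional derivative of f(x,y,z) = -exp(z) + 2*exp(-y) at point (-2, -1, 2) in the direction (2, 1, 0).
-2*sqrt(5)*E/5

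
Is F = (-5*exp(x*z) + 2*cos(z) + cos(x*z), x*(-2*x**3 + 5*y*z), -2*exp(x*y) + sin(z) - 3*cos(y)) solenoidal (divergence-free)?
No, ∇·F = 5*x*z - 5*z*exp(x*z) - z*sin(x*z) + cos(z)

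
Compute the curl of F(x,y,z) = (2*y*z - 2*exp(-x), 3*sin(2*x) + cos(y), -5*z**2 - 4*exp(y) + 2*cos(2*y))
(-4*exp(y) - 4*sin(2*y), 2*y, -2*z + 6*cos(2*x))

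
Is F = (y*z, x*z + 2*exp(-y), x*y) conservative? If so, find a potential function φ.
Yes, F is conservative. φ = x*y*z - 2*exp(-y)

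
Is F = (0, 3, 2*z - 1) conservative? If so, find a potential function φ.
Yes, F is conservative. φ = 3*y + z**2 - z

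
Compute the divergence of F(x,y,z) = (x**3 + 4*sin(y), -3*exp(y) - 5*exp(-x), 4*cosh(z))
3*x**2 - 3*exp(y) + 4*sinh(z)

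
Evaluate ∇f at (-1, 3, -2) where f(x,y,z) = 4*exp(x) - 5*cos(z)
(4*exp(-1), 0, -5*sin(2))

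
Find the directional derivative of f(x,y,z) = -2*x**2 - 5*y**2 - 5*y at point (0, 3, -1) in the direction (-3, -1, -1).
35*sqrt(11)/11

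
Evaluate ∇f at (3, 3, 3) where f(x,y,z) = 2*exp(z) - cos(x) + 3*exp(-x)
(-3*exp(-3) + sin(3), 0, 2*exp(3))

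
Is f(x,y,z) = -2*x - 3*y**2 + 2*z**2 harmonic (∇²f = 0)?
No, ∇²f = -2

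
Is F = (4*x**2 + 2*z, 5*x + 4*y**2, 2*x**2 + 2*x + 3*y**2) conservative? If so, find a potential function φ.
No, ∇×F = (6*y, -4*x, 5) ≠ 0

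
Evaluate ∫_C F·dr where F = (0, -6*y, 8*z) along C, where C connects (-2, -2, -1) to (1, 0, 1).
12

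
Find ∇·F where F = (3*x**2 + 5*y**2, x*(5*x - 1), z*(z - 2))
6*x + 2*z - 2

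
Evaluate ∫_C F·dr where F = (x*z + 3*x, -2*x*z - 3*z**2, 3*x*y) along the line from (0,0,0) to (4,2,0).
24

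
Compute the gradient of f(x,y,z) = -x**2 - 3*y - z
(-2*x, -3, -1)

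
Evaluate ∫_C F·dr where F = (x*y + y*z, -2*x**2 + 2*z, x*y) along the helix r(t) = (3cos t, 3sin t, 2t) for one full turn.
-18*pi**2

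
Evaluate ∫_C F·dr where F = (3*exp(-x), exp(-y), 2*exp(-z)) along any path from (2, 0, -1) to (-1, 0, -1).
3*(1 - exp(3))*exp(-2)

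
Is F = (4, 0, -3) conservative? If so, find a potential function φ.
Yes, F is conservative. φ = 4*x - 3*z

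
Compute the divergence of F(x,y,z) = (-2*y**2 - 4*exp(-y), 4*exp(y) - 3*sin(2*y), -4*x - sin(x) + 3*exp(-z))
4*exp(y) - 6*cos(2*y) - 3*exp(-z)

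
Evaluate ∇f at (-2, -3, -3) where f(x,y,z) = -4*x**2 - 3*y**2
(16, 18, 0)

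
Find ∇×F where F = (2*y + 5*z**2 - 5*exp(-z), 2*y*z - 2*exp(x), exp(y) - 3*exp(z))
(-2*y + exp(y), 10*z + 5*exp(-z), -2*exp(x) - 2)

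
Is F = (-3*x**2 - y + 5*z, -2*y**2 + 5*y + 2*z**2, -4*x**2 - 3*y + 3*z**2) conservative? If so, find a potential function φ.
No, ∇×F = (-4*z - 3, 8*x + 5, 1) ≠ 0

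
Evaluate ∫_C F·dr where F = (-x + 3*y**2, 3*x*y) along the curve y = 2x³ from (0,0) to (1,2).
89/14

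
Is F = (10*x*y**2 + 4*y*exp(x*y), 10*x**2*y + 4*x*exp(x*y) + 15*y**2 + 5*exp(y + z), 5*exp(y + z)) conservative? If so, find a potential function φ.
Yes, F is conservative. φ = 5*x**2*y**2 + 5*y**3 + 4*exp(x*y) + 5*exp(y + z)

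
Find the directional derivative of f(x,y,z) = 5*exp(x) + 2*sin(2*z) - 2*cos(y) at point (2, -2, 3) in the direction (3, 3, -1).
sqrt(19)*(-6*sin(2) - 4*cos(6) + 15*exp(2))/19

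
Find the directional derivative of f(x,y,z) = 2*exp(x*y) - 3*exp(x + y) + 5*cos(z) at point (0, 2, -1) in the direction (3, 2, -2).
sqrt(17)*(-15*exp(2) - 10*sin(1) + 12)/17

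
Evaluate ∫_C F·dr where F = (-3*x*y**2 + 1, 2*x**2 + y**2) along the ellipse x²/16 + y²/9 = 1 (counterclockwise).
0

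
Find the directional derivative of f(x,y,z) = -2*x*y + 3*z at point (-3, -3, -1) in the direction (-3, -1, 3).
-15*sqrt(19)/19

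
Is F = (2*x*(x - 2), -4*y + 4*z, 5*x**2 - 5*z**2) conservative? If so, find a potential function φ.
No, ∇×F = (-4, -10*x, 0) ≠ 0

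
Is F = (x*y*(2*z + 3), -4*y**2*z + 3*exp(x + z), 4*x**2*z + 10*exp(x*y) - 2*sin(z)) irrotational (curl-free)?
No, ∇×F = (10*x*exp(x*y) + 4*y**2 - 3*exp(x + z), 2*x*y - 8*x*z - 10*y*exp(x*y), -x*(2*z + 3) + 3*exp(x + z))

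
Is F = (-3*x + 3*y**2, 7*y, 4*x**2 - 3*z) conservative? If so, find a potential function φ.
No, ∇×F = (0, -8*x, -6*y) ≠ 0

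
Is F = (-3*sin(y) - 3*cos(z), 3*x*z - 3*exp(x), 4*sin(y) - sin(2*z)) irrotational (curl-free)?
No, ∇×F = (-3*x + 4*cos(y), 3*sin(z), 3*z - 3*exp(x) + 3*cos(y))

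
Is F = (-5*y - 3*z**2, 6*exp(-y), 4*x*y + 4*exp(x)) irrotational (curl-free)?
No, ∇×F = (4*x, -4*y - 6*z - 4*exp(x), 5)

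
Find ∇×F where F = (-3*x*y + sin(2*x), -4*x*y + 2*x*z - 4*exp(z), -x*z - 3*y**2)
(-2*x - 6*y + 4*exp(z), z, 3*x - 4*y + 2*z)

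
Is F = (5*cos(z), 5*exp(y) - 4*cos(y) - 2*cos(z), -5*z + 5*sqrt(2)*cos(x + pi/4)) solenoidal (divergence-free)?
No, ∇·F = 5*exp(y) + 4*sin(y) - 5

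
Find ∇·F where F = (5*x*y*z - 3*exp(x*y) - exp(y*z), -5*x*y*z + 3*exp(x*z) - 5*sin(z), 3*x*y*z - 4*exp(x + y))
3*x*y - 5*x*z + 5*y*z - 3*y*exp(x*y)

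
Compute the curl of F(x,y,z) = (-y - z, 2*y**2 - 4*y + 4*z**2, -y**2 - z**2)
(-2*y - 8*z, -1, 1)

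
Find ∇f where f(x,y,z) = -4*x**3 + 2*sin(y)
(-12*x**2, 2*cos(y), 0)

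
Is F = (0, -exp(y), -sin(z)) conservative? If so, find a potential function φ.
Yes, F is conservative. φ = -exp(y) + cos(z)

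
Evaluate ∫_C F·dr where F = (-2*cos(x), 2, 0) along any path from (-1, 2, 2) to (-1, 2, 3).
0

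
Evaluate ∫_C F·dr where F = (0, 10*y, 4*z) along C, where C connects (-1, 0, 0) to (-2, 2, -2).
28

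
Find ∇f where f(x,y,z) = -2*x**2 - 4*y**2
(-4*x, -8*y, 0)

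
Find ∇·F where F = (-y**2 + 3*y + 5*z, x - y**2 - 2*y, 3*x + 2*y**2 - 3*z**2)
-2*y - 6*z - 2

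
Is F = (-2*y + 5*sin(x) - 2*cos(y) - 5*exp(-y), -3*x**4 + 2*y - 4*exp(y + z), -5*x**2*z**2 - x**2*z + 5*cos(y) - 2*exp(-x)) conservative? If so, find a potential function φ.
No, ∇×F = (4*exp(y + z) - 5*sin(y), 10*x*z**2 + 2*x*z - 2*exp(-x), -12*x**3 - 2*sin(y) + 2 - 5*exp(-y)) ≠ 0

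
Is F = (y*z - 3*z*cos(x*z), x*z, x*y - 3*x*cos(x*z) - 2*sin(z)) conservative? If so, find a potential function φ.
Yes, F is conservative. φ = x*y*z - 3*sin(x*z) + 2*cos(z)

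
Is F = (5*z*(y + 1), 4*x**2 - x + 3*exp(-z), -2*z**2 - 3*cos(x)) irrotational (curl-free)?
No, ∇×F = (3*exp(-z), 5*y - 3*sin(x) + 5, 8*x - 5*z - 1)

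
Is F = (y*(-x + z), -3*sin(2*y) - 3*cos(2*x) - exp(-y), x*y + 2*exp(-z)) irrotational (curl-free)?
No, ∇×F = (x, 0, x - z + 6*sin(2*x))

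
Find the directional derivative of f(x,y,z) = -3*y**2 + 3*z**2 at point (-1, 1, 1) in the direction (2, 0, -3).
-18*sqrt(13)/13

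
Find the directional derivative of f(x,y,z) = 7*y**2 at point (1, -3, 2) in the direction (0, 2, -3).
-84*sqrt(13)/13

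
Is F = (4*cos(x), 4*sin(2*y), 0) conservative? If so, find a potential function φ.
Yes, F is conservative. φ = 4*sin(x) - 2*cos(2*y)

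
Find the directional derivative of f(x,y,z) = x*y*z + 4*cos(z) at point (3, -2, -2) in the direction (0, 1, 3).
6*sqrt(10)*(-2 + sin(2))/5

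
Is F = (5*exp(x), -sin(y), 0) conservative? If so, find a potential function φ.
Yes, F is conservative. φ = 5*exp(x) + cos(y)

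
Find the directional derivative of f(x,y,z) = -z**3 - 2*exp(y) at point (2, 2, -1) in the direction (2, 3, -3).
3*sqrt(22)*(3 - 2*exp(2))/22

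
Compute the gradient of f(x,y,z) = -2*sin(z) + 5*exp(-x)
(-5*exp(-x), 0, -2*cos(z))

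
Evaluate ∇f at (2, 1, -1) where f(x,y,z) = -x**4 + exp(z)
(-32, 0, exp(-1))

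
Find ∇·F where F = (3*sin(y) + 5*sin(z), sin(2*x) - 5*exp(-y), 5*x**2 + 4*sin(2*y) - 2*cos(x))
5*exp(-y)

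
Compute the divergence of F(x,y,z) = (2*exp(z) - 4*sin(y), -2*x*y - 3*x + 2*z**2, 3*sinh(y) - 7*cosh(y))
-2*x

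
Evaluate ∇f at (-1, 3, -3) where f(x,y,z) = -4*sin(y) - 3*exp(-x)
(3*E, -4*cos(3), 0)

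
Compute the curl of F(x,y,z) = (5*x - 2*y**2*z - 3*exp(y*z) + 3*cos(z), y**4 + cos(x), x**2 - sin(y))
(-cos(y), -2*x - 2*y**2 - 3*y*exp(y*z) - 3*sin(z), 4*y*z + 3*z*exp(y*z) - sin(x))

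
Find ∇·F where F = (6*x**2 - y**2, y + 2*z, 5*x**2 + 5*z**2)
12*x + 10*z + 1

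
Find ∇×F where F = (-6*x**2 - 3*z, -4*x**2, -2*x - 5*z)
(0, -1, -8*x)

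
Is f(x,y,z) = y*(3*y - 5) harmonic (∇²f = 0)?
No, ∇²f = 6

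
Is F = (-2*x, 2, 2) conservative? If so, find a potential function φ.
Yes, F is conservative. φ = -x**2 + 2*y + 2*z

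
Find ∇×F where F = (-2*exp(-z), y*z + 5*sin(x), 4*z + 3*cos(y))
(-y - 3*sin(y), 2*exp(-z), 5*cos(x))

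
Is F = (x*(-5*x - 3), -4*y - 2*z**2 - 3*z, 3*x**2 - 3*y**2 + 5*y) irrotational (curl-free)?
No, ∇×F = (-6*y + 4*z + 8, -6*x, 0)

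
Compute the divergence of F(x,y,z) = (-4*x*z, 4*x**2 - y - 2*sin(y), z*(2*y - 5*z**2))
2*y - 15*z**2 - 4*z - 2*cos(y) - 1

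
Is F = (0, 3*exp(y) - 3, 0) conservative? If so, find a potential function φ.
Yes, F is conservative. φ = -3*y + 3*exp(y)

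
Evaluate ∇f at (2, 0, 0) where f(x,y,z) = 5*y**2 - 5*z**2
(0, 0, 0)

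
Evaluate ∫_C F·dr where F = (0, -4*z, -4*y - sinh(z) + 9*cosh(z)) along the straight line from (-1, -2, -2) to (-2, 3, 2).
-8 + 18*sinh(2)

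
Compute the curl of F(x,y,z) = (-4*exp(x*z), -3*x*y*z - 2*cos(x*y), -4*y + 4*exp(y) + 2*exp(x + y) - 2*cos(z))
(3*x*y + 4*exp(y) + 2*exp(x + y) - 4, -4*x*exp(x*z) - 2*exp(x + y), y*(-3*z + 2*sin(x*y)))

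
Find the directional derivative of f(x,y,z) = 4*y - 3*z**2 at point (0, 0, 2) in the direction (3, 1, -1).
16*sqrt(11)/11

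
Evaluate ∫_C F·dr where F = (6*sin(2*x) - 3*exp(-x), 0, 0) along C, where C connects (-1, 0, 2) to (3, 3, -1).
3*((-E - cos(6) + cos(2))*exp(3) + 1)*exp(-3)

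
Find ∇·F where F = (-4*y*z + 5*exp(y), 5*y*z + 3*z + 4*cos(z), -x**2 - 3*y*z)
-3*y + 5*z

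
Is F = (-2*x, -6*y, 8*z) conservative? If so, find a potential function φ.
Yes, F is conservative. φ = -x**2 - 3*y**2 + 4*z**2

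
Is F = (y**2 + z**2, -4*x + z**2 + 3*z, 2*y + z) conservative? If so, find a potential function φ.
No, ∇×F = (-2*z - 1, 2*z, -2*y - 4) ≠ 0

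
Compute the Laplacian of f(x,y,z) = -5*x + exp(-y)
exp(-y)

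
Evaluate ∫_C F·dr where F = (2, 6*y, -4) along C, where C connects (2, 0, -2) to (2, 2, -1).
8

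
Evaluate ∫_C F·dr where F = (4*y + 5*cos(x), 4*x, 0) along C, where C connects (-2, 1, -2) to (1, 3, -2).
5*sin(1) + 5*sin(2) + 20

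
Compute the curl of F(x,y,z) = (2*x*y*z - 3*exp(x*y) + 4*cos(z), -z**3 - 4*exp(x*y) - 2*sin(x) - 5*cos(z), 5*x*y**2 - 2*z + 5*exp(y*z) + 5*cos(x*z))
(10*x*y + 3*z**2 + 5*z*exp(y*z) - 5*sin(z), 2*x*y - 5*y**2 + 5*z*sin(x*z) - 4*sin(z), -2*x*z + 3*x*exp(x*y) - 4*y*exp(x*y) - 2*cos(x))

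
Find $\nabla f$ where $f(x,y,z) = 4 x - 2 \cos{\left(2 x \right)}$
(4*sin(2*x) + 4, 0, 0)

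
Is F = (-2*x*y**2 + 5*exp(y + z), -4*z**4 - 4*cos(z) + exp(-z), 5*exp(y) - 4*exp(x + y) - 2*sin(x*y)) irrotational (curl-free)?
No, ∇×F = (-2*x*cos(x*y) + 16*z**3 + 5*exp(y) - 4*exp(x + y) - 4*sin(z) + exp(-z), 2*y*cos(x*y) + 4*exp(x + y) + 5*exp(y + z), 4*x*y - 5*exp(y + z))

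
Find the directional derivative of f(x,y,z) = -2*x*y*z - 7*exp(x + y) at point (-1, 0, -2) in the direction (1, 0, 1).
-7*sqrt(2)*exp(-1)/2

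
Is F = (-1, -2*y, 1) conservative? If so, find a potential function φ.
Yes, F is conservative. φ = -x - y**2 + z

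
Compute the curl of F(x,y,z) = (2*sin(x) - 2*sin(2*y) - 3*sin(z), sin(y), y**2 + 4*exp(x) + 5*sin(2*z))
(2*y, -4*exp(x) - 3*cos(z), 4*cos(2*y))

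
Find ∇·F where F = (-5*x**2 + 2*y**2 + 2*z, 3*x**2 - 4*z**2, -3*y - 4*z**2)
-10*x - 8*z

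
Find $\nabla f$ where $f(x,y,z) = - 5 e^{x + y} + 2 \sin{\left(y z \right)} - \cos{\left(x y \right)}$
(y*sin(x*y) - 5*exp(x + y), x*sin(x*y) + 2*z*cos(y*z) - 5*exp(x + y), 2*y*cos(y*z))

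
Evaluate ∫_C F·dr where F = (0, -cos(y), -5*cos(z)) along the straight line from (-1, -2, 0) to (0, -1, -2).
sin(1) + 4*sin(2)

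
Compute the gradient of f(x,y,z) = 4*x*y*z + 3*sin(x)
(4*y*z + 3*cos(x), 4*x*z, 4*x*y)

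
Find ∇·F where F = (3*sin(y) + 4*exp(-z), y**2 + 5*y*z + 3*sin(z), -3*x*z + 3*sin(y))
-3*x + 2*y + 5*z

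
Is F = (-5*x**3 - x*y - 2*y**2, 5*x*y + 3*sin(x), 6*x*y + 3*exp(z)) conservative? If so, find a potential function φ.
No, ∇×F = (6*x, -6*y, x + 9*y + 3*cos(x)) ≠ 0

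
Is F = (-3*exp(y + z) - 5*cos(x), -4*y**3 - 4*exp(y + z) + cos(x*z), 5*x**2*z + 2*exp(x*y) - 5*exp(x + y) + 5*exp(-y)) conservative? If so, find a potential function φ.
No, ∇×F = (((2*x*exp(x*y) + x*sin(x*z) - 5*exp(x + y) + 4*exp(y + z))*exp(y) - 5)*exp(-y), -10*x*z - 2*y*exp(x*y) + 5*exp(x + y) - 3*exp(y + z), -z*sin(x*z) + 3*exp(y + z)) ≠ 0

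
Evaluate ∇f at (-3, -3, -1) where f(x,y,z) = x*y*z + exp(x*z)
(3 - exp(3), 3, 9 - 3*exp(3))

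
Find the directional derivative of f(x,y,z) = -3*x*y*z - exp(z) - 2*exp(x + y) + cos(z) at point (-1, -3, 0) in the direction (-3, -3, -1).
2*sqrt(19)*(6 + 5*exp(4))*exp(-4)/19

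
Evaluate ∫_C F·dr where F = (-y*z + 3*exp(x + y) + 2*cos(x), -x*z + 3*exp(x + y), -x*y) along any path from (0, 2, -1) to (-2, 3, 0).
-3*exp(2) - 2*sin(2) + 3*E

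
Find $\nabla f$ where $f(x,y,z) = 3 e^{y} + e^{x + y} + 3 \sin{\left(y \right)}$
(exp(x + y), 3*exp(y) + exp(x + y) + 3*cos(y), 0)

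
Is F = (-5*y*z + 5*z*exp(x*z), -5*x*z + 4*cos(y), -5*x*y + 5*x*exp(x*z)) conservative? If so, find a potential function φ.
Yes, F is conservative. φ = -5*x*y*z + 5*exp(x*z) + 4*sin(y)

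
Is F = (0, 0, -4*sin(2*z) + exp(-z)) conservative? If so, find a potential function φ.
Yes, F is conservative. φ = 2*cos(2*z) - exp(-z)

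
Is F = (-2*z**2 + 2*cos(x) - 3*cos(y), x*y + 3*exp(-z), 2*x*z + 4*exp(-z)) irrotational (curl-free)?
No, ∇×F = (3*exp(-z), -6*z, y - 3*sin(y))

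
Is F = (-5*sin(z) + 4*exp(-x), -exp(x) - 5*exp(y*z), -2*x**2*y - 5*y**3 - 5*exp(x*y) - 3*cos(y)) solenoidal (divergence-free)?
No, ∇·F = -5*z*exp(y*z) - 4*exp(-x)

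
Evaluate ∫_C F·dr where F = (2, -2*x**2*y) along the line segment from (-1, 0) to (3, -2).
-20/3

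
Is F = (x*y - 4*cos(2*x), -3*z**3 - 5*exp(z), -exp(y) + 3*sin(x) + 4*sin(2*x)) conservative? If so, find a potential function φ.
No, ∇×F = (9*z**2 - exp(y) + 5*exp(z), -3*cos(x) - 8*cos(2*x), -x) ≠ 0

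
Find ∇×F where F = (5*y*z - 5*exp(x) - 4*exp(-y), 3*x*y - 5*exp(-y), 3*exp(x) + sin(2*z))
(0, 5*y - 3*exp(x), 3*y - 5*z - 4*exp(-y))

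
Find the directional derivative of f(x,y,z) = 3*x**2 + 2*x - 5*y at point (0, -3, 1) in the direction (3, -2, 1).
8*sqrt(14)/7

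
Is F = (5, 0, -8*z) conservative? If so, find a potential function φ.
Yes, F is conservative. φ = 5*x - 4*z**2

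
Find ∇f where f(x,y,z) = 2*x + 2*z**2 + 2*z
(2, 0, 4*z + 2)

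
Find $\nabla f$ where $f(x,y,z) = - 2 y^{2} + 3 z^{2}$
(0, -4*y, 6*z)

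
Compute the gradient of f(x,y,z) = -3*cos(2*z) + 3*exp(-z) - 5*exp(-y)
(0, 5*exp(-y), 6*sin(2*z) - 3*exp(-z))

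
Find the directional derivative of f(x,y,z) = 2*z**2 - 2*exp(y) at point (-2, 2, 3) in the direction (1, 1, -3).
2*sqrt(11)*(-18 - exp(2))/11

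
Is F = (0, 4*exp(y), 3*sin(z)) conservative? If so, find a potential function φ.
Yes, F is conservative. φ = 4*exp(y) - 3*cos(z)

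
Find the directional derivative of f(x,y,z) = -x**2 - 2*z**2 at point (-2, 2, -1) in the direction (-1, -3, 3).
8*sqrt(19)/19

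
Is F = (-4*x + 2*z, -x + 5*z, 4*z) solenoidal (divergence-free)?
Yes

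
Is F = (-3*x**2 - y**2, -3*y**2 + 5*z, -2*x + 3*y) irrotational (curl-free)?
No, ∇×F = (-2, 2, 2*y)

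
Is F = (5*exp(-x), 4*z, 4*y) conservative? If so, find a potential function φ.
Yes, F is conservative. φ = 4*y*z - 5*exp(-x)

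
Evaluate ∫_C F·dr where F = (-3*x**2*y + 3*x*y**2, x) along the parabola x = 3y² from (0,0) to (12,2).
-16648/7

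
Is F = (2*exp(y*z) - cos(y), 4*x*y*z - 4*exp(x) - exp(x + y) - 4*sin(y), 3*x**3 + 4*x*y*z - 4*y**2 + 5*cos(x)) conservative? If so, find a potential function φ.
No, ∇×F = (-4*x*y + 4*x*z - 8*y, -9*x**2 - 4*y*z + 2*y*exp(y*z) + 5*sin(x), 4*y*z - 2*z*exp(y*z) - 4*exp(x) - exp(x + y) - sin(y)) ≠ 0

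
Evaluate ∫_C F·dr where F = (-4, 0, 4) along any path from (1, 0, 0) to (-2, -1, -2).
4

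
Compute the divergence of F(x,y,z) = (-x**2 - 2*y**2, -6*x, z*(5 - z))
-2*x - 2*z + 5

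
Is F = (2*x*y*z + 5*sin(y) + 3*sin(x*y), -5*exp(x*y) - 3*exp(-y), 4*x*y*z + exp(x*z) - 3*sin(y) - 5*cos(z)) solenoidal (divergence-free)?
No, ∇·F = 4*x*y - 5*x*exp(x*y) + x*exp(x*z) + 2*y*z + 3*y*cos(x*y) + 5*sin(z) + 3*exp(-y)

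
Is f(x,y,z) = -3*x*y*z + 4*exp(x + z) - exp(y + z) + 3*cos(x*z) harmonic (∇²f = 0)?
No, ∇²f = -3*x**2*cos(x*z) - 3*z**2*cos(x*z) + 8*exp(x + z) - 2*exp(y + z)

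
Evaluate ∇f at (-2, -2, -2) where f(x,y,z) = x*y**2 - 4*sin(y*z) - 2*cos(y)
(4, 8*cos(4) - 2*sin(2) + 8, 8*cos(4))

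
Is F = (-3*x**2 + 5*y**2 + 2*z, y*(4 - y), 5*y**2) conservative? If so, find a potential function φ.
No, ∇×F = (10*y, 2, -10*y) ≠ 0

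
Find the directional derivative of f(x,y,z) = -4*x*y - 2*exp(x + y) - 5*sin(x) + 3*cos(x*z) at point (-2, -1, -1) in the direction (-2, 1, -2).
-6*sin(2) + 10*cos(2)/3 + 2*exp(-3)/3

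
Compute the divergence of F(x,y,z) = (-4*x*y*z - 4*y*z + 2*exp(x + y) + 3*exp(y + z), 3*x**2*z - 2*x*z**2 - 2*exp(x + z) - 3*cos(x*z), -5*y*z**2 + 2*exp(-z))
-14*y*z + 2*exp(x + y) - 2*exp(-z)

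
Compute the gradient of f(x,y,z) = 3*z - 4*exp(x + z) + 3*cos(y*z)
(-4*exp(x + z), -3*z*sin(y*z), -3*y*sin(y*z) - 4*exp(x + z) + 3)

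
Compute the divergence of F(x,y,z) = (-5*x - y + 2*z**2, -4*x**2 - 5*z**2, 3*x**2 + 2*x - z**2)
-2*z - 5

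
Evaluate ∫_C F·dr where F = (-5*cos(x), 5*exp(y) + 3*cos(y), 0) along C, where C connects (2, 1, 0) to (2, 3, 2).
-5*E - 3*sin(1) + 3*sin(3) + 5*exp(3)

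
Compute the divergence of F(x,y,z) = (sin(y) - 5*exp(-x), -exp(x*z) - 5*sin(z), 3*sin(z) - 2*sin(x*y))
3*cos(z) + 5*exp(-x)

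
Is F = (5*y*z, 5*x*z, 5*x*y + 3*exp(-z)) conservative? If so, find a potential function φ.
Yes, F is conservative. φ = 5*x*y*z - 3*exp(-z)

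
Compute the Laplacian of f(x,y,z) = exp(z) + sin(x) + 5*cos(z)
exp(z) - sin(x) - 5*cos(z)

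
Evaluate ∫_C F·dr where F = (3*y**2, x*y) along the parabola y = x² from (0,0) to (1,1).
1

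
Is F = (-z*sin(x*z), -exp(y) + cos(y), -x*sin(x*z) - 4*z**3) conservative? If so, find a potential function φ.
Yes, F is conservative. φ = -z**4 - exp(y) + sin(y) + cos(x*z)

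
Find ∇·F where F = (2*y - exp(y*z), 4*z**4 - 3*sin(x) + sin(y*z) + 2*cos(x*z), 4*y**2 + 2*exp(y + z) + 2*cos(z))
z*cos(y*z) + 2*exp(y + z) - 2*sin(z)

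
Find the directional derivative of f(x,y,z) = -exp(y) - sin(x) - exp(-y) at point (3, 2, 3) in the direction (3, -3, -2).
-3*sqrt(22)*(-2*sinh(2) + cos(3))/22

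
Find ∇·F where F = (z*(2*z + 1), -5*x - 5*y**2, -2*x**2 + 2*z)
2 - 10*y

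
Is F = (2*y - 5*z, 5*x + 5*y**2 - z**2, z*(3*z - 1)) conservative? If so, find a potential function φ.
No, ∇×F = (2*z, -5, 3) ≠ 0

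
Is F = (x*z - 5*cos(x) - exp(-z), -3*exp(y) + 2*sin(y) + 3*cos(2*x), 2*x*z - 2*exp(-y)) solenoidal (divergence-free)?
No, ∇·F = 2*x + z - 3*exp(y) + 5*sin(x) + 2*cos(y)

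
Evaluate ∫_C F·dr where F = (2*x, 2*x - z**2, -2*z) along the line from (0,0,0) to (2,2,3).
-7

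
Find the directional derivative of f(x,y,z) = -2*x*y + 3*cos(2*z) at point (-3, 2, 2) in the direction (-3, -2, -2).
12*sqrt(17)*sin(4)/17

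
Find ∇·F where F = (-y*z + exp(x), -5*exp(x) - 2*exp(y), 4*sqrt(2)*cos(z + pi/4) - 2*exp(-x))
exp(x) - 2*exp(y) - 4*sqrt(2)*sin(z + pi/4)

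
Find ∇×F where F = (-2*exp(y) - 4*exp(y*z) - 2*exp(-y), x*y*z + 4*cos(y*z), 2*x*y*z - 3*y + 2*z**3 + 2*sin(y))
(-x*y + 2*x*z + 4*y*sin(y*z) + 2*cos(y) - 3, 2*y*(-z - 2*exp(y*z)), y*z + 4*z*exp(y*z) + 2*exp(y) - 2*exp(-y))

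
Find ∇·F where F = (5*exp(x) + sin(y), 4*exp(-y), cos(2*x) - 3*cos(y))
5*exp(x) - 4*exp(-y)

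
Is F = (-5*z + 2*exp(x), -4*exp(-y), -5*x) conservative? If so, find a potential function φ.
Yes, F is conservative. φ = -5*x*z + 2*exp(x) + 4*exp(-y)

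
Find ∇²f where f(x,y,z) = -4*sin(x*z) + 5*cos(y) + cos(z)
4*x**2*sin(x*z) + 4*z**2*sin(x*z) - 5*cos(y) - cos(z)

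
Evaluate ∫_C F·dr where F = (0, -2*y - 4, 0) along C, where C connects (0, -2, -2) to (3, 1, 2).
-9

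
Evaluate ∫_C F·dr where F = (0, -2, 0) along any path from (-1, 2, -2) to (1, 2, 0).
0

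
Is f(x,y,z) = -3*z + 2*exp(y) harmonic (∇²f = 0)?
No, ∇²f = 2*exp(y)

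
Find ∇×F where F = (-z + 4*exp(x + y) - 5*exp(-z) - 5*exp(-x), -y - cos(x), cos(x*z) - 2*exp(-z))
(0, z*sin(x*z) - 1 + 5*exp(-z), -4*exp(x + y) + sin(x))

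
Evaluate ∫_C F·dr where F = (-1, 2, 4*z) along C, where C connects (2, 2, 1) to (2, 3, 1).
2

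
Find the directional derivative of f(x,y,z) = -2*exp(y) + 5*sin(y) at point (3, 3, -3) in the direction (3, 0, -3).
0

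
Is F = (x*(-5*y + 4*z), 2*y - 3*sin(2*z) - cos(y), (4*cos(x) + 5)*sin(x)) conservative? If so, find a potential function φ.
No, ∇×F = (6*cos(2*z), 4*x - 5*cos(x) - 4*cos(2*x), 5*x) ≠ 0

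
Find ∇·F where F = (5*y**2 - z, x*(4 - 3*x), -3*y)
0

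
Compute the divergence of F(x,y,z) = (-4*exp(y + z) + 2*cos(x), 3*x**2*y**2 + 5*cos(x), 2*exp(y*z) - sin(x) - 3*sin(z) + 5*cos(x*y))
6*x**2*y + 2*y*exp(y*z) - 2*sin(x) - 3*cos(z)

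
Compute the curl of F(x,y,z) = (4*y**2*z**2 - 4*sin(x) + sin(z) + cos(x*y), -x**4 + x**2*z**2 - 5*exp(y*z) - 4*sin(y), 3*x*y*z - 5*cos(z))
(-2*x**2*z + 3*x*z + 5*y*exp(y*z), 8*y**2*z - 3*y*z + cos(z), -4*x**3 + 2*x*z**2 + x*sin(x*y) - 8*y*z**2)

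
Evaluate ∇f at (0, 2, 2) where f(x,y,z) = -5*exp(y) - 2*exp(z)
(0, -5*exp(2), -2*exp(2))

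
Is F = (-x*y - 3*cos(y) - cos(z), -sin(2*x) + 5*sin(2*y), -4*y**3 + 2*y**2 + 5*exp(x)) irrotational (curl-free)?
No, ∇×F = (4*y*(1 - 3*y), -5*exp(x) + sin(z), x - 3*sin(y) - 2*cos(2*x))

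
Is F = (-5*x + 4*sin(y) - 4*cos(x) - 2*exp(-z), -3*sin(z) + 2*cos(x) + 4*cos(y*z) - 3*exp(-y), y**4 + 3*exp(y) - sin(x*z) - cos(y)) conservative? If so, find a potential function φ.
No, ∇×F = (4*y**3 + 4*y*sin(y*z) + 3*exp(y) + sin(y) + 3*cos(z), z*cos(x*z) + 2*exp(-z), -2*sin(x) - 4*cos(y)) ≠ 0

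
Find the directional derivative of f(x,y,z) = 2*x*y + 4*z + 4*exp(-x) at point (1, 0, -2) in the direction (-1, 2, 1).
2*sqrt(6)*(1 + 2*E)*exp(-1)/3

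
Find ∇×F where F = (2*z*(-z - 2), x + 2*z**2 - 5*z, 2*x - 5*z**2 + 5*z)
(5 - 4*z, -4*z - 6, 1)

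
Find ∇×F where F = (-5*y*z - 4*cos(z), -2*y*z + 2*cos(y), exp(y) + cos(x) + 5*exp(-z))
(2*y + exp(y), -5*y + sin(x) + 4*sin(z), 5*z)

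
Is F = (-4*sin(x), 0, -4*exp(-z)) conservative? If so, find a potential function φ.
Yes, F is conservative. φ = 4*cos(x) + 4*exp(-z)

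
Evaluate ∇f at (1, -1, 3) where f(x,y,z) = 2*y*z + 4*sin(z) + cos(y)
(0, sin(1) + 6, 4*cos(3) - 2)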